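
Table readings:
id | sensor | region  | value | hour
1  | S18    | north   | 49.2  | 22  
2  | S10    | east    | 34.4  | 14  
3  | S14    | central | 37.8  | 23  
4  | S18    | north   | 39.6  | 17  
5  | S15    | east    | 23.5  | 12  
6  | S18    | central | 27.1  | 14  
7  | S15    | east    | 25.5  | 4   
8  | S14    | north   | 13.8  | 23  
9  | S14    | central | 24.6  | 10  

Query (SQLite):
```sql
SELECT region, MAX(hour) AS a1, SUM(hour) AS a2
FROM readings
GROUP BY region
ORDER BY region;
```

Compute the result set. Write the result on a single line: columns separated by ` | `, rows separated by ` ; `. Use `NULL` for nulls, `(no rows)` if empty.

central | 23 | 47 ; east | 14 | 30 ; north | 23 | 62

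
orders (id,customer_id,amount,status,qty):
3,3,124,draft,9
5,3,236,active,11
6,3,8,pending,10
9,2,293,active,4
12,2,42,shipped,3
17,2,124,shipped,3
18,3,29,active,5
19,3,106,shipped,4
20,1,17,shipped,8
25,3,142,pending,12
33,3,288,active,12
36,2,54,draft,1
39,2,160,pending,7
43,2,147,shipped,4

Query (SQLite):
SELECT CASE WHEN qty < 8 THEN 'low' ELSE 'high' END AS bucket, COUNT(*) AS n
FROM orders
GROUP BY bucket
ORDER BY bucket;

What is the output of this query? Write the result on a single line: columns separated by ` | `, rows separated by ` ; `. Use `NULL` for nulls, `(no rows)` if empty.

high | 6 ; low | 8

Bucket rows by qty < 8 → 'low' else 'high'; count each bucket.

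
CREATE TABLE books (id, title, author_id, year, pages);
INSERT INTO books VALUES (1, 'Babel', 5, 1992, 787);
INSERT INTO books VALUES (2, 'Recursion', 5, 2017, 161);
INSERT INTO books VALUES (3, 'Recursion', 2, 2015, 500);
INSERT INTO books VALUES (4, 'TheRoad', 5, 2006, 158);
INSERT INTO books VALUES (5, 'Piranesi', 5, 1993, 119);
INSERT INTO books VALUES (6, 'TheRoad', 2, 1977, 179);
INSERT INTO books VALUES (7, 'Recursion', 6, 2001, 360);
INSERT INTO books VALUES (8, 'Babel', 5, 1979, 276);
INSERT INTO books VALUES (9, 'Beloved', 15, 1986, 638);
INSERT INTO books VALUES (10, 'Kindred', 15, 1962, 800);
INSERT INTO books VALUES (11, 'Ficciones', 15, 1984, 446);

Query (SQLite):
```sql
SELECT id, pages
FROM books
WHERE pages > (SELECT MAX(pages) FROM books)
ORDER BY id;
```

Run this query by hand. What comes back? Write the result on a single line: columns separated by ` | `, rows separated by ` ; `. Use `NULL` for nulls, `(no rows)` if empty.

(no rows)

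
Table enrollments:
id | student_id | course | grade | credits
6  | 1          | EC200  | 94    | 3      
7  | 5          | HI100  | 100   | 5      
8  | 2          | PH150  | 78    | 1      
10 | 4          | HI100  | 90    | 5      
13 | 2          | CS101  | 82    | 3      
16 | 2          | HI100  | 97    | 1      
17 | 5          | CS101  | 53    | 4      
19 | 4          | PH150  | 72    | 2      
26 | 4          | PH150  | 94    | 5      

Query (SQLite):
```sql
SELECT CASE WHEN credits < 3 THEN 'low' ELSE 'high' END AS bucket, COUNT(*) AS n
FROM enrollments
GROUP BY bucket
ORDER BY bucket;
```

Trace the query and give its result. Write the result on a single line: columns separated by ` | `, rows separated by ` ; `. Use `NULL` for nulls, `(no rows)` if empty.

high | 6 ; low | 3

Bucket rows by credits < 3 → 'low' else 'high'; count each bucket.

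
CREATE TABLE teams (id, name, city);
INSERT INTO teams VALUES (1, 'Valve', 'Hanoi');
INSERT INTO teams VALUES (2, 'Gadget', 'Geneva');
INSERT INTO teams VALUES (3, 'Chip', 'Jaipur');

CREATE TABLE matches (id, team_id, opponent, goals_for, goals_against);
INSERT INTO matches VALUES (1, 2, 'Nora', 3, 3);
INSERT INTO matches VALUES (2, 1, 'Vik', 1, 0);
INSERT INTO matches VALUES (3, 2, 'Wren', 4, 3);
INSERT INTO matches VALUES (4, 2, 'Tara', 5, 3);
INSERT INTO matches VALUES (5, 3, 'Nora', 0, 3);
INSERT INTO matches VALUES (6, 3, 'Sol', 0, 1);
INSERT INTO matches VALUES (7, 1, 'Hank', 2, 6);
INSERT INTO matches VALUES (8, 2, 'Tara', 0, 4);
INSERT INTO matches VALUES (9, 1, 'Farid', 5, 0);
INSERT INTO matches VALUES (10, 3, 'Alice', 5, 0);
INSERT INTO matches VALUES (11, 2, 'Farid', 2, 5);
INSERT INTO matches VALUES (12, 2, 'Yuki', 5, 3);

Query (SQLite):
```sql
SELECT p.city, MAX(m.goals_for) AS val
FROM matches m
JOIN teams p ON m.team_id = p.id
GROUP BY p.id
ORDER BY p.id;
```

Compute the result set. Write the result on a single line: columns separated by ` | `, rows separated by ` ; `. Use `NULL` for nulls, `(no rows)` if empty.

Hanoi | 5 ; Geneva | 5 ; Jaipur | 5

Join each matches row to its teams via team_id.
Group joined rows by teams.id; compute MAX(m.goals_for) per group.
  1: ids {2, 7, 9} → MAX(m.goals_for)=5
  2: ids {1, 3, 4, 8, 11, 12} → MAX(m.goals_for)=5
  3: ids {5, 6, 10} → MAX(m.goals_for)=5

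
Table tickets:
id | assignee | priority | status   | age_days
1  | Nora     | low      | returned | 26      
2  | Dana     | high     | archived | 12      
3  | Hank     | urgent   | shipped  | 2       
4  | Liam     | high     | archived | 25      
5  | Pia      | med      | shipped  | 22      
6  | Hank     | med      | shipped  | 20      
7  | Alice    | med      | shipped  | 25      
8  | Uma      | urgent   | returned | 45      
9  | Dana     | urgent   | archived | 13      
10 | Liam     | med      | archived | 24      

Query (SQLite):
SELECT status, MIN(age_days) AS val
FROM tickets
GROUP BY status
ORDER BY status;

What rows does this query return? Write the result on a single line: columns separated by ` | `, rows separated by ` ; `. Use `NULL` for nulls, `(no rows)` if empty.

archived | 12 ; returned | 26 ; shipped | 2

Partition tickets by status; compute MIN(age_days) within each group.
  archived: ids {2, 4, 9, 10} → MIN(age_days)=12
  returned: ids {1, 8} → MIN(age_days)=26
  shipped: ids {3, 5, 6, 7} → MIN(age_days)=2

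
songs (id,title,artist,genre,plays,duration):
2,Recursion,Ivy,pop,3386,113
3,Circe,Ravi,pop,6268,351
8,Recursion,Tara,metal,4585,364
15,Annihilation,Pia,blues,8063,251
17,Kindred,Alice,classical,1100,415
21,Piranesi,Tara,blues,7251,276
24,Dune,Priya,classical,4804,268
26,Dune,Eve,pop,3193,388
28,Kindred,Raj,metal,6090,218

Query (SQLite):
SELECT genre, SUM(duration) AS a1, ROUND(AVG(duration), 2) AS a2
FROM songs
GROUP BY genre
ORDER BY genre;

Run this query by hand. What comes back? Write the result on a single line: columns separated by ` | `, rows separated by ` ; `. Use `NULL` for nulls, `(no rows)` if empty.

blues | 527 | 263.5 ; classical | 683 | 341.5 ; metal | 582 | 291 ; pop | 852 | 284

Group songs by genre.
Per group compute: SUM(duration), ROUND(AVG(duration), 2).
  blues: ids {15, 21} → SUM(duration)=527, ROUND(AVG(duration), 2)=263.5
  classical: ids {17, 24} → SUM(duration)=683, ROUND(AVG(duration), 2)=341.5
  metal: ids {8, 28} → SUM(duration)=582, ROUND(AVG(duration), 2)=291
  pop: ids {2, 3, 26} → SUM(duration)=852, ROUND(AVG(duration), 2)=284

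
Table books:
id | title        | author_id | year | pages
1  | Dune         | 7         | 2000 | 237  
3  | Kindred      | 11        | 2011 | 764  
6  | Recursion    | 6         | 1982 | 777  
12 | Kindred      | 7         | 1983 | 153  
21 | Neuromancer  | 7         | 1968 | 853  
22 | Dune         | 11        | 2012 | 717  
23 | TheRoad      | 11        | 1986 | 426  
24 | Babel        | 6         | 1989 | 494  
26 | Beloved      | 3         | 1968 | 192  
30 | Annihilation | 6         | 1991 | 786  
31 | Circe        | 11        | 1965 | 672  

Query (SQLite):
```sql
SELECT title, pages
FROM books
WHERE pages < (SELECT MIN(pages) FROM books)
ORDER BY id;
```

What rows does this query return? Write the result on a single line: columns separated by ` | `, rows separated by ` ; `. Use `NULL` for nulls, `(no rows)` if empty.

Scalar subquery: MIN(pages) over all books rows = 153.
Keep rows where pages < that value.

(no rows)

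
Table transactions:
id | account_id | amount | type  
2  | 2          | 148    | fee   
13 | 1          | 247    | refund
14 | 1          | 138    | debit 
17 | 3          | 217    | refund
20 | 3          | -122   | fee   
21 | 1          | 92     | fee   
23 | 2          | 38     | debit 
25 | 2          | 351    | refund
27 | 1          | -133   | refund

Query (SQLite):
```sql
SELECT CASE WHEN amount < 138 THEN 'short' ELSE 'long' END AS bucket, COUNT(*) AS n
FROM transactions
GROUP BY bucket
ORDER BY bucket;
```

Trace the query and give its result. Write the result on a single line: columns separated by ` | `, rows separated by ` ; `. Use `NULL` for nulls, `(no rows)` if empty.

Bucket rows by amount < 138 → 'short' else 'long'; count each bucket.

long | 5 ; short | 4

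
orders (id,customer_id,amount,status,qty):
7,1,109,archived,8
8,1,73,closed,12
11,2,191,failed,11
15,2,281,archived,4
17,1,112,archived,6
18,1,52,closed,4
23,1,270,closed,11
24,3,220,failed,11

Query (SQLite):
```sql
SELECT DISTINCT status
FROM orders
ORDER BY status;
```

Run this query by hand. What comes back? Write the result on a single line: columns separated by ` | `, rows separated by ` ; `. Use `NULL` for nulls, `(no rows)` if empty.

archived ; closed ; failed

Collect distinct status values from orders.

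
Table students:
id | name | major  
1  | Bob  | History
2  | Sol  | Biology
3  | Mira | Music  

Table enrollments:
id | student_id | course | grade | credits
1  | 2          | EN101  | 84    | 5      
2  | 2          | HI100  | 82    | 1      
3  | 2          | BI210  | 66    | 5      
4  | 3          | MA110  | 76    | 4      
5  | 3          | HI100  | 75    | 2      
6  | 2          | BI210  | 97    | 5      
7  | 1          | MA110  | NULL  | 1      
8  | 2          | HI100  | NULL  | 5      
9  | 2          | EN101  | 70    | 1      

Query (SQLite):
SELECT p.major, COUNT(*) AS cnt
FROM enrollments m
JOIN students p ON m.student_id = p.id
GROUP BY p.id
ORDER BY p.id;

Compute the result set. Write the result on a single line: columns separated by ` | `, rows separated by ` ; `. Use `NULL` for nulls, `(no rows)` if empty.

History | 1 ; Biology | 6 ; Music | 2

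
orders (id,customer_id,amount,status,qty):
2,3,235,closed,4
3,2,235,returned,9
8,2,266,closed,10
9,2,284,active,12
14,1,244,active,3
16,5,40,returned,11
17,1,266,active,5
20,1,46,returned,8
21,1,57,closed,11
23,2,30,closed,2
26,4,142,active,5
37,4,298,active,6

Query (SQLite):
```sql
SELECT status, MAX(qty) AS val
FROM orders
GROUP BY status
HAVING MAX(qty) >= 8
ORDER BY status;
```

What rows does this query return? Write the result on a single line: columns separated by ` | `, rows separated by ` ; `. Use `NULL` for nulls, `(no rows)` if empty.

active | 12 ; closed | 11 ; returned | 11

Partition orders by status; compute MAX(qty) within each group.
HAVING: keep groups where MAX(qty) >= 8.
  active: ids {9, 14, 17, 26, 37} → MAX(qty)=12
  closed: ids {2, 8, 21, 23} → MAX(qty)=11
  returned: ids {3, 16, 20} → MAX(qty)=11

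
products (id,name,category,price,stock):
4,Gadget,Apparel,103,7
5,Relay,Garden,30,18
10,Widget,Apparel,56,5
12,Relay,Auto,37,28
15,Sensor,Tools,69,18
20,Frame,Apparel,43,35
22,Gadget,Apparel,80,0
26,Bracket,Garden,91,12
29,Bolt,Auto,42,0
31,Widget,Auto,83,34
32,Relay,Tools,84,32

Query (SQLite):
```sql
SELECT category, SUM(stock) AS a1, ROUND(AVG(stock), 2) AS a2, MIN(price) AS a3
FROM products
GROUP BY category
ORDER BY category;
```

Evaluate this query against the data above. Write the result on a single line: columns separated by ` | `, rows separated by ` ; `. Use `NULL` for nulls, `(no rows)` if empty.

Group products by category.
Per group compute: SUM(stock), ROUND(AVG(stock), 2), MIN(price).
  Apparel: ids {4, 10, 20, 22} → SUM(stock)=47, ROUND(AVG(stock), 2)=11.75, MIN(price)=43
  Auto: ids {12, 29, 31} → SUM(stock)=62, ROUND(AVG(stock), 2)=20.67, MIN(price)=37
  Garden: ids {5, 26} → SUM(stock)=30, ROUND(AVG(stock), 2)=15, MIN(price)=30
  Tools: ids {15, 32} → SUM(stock)=50, ROUND(AVG(stock), 2)=25, MIN(price)=69

Apparel | 47 | 11.75 | 43 ; Auto | 62 | 20.67 | 37 ; Garden | 30 | 15 | 30 ; Tools | 50 | 25 | 69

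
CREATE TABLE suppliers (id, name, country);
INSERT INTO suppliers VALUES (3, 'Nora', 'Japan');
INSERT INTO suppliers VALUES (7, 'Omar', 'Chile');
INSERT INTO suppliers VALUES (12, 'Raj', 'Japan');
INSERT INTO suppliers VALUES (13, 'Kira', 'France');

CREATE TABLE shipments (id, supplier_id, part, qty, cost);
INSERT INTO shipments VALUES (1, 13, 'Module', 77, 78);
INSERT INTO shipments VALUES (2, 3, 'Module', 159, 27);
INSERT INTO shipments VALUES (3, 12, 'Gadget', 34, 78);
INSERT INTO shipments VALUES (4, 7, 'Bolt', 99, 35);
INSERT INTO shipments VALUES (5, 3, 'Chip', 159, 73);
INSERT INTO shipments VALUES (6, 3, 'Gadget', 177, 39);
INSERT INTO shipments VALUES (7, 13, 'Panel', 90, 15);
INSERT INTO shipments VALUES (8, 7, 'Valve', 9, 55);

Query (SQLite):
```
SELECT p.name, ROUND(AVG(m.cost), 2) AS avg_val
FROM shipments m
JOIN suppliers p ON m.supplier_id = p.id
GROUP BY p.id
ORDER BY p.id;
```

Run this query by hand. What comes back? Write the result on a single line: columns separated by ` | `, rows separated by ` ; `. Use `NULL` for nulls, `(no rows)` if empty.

Nora | 46.33 ; Omar | 45 ; Raj | 78 ; Kira | 46.5

Join each shipments row to its suppliers via supplier_id.
Group joined rows by suppliers.id; compute ROUND(AVG(m.cost), 2) per group.
  3: ids {2, 5, 6} → ROUND(AVG(m.cost), 2)=46.33
  7: ids {4, 8} → ROUND(AVG(m.cost), 2)=45
  12: ids {3} → ROUND(AVG(m.cost), 2)=78
  13: ids {1, 7} → ROUND(AVG(m.cost), 2)=46.5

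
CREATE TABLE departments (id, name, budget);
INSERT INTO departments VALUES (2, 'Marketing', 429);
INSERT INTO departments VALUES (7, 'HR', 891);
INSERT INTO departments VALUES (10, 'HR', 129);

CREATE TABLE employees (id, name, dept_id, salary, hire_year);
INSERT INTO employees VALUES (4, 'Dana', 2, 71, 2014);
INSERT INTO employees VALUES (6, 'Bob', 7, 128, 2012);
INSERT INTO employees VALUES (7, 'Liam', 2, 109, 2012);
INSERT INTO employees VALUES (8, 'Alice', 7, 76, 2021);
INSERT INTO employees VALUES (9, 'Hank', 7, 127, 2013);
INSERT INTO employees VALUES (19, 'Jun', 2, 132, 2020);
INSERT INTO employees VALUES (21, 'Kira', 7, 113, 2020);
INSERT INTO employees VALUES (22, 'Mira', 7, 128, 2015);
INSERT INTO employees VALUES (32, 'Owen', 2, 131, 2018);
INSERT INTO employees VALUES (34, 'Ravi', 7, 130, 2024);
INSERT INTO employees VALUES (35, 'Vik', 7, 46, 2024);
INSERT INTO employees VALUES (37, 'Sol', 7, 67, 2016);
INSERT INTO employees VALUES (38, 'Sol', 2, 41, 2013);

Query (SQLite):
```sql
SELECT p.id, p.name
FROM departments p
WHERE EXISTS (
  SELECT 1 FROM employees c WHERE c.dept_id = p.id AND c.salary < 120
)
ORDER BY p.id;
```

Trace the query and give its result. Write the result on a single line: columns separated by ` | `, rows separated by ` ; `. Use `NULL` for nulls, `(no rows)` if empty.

For each departments row, check whether any employees with matching dept_id has salary < 120.
Keep rows where that is true.

2 | Marketing ; 7 | HR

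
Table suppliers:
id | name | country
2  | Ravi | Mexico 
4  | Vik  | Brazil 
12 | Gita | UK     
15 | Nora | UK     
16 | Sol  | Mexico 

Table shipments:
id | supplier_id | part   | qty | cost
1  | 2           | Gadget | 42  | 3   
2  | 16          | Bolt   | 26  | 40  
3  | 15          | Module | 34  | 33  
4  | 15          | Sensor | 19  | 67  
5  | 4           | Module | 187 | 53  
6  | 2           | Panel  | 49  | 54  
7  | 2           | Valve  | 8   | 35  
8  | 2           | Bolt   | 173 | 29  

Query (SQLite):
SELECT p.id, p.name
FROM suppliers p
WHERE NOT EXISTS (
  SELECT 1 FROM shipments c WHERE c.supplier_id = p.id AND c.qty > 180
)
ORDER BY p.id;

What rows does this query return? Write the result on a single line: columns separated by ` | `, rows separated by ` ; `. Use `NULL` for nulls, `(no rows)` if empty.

For each suppliers row, check whether any shipments with matching supplier_id has qty > 180.
Keep rows where that is false.

2 | Ravi ; 12 | Gita ; 15 | Nora ; 16 | Sol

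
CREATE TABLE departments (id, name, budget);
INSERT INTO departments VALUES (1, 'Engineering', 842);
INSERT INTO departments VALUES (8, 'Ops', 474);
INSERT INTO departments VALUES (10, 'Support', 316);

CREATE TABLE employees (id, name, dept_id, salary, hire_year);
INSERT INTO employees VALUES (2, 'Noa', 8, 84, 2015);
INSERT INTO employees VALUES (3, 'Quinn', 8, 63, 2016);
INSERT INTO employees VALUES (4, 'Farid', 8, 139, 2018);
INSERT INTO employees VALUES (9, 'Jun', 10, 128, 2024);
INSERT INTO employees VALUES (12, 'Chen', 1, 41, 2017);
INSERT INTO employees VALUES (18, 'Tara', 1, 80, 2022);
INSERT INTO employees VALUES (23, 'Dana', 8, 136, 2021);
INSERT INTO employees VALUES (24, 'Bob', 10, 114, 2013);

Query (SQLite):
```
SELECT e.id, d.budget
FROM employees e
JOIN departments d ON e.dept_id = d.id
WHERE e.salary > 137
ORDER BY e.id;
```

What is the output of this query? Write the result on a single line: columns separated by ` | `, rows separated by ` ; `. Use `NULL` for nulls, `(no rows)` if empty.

Each employees row matches the departments row where dept_id = departments.id.
Then keep rows with e.salary > 137.

4 | 474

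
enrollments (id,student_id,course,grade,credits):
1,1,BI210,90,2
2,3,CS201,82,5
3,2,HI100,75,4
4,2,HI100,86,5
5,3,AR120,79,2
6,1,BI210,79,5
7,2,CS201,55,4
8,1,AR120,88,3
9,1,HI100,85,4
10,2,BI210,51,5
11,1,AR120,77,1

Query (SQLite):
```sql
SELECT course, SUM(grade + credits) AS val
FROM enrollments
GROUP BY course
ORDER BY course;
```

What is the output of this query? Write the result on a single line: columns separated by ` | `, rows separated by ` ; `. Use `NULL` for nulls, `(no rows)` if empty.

AR120 | 250 ; BI210 | 232 ; CS201 | 146 ; HI100 | 259

For each row compute grade + credits.
Group by course; take SUM of the expression per group.
  AR120: ids {5, 8, 11} → SUM(grade + credits)=250
  BI210: ids {1, 6, 10} → SUM(grade + credits)=232
  CS201: ids {2, 7} → SUM(grade + credits)=146
  HI100: ids {3, 4, 9} → SUM(grade + credits)=259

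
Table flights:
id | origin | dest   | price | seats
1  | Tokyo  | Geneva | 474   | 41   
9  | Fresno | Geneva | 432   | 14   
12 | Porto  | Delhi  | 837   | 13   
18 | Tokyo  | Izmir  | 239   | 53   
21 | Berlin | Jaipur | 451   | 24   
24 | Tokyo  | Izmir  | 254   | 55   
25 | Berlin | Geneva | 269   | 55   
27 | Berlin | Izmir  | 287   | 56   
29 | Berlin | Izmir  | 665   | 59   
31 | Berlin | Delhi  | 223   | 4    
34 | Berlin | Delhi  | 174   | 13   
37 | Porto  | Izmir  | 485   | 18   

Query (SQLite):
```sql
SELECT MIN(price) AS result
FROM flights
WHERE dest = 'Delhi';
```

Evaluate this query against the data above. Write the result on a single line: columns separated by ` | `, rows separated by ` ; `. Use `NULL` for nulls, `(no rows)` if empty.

174

Rows where dest='Delhi' → price values: [837, 223, 174].
MIN of non-NULL values = 174.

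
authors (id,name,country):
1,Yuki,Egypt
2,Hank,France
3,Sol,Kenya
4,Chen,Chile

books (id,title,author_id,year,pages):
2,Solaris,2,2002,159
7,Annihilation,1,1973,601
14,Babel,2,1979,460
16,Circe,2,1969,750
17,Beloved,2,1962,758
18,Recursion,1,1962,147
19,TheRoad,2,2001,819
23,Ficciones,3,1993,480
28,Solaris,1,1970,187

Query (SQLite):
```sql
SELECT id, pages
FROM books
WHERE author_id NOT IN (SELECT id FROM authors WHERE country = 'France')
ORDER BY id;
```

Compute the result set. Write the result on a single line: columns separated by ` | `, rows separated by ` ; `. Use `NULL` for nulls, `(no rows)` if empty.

Inner query: authors.id where country = 'France'.
Outer: keep books rows whose author_id is not in that set.
Inner query → {2}

7 | 601 ; 18 | 147 ; 23 | 480 ; 28 | 187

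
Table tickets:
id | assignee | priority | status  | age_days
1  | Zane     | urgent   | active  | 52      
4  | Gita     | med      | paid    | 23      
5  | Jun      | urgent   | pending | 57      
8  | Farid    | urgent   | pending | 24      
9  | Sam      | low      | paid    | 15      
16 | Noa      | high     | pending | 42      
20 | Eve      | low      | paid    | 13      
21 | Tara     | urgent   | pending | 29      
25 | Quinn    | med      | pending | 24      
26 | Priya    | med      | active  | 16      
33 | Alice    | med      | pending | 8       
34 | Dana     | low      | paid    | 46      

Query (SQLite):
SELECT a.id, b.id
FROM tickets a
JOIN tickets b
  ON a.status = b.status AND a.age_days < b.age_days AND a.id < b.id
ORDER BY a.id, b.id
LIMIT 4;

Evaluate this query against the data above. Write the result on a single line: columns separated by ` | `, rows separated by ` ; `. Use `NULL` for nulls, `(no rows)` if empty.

Pairs (a,b) with same status, a.age_days < b.age_days, a.id < b.id.
status groups: active:{1,26} paid:{4,9,20,34} pending:{5,8,16,21,25,33}
Ordered by (a.id, b.id); first 4.

4 | 34 ; 8 | 16 ; 8 | 21 ; 9 | 34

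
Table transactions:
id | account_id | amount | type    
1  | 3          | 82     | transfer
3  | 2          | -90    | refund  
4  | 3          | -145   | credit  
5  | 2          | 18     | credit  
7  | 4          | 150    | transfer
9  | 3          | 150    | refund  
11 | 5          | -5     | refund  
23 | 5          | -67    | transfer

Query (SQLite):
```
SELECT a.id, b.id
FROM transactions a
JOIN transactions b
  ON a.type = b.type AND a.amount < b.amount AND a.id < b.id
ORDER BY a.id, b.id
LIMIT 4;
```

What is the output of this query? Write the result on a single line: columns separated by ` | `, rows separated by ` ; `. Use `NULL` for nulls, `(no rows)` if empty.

Pairs (a,b) with same type, a.amount < b.amount, a.id < b.id.
type groups: credit:{4,5} refund:{3,9,11} transfer:{1,7,23}
Ordered by (a.id, b.id); first 4.

1 | 7 ; 3 | 9 ; 3 | 11 ; 4 | 5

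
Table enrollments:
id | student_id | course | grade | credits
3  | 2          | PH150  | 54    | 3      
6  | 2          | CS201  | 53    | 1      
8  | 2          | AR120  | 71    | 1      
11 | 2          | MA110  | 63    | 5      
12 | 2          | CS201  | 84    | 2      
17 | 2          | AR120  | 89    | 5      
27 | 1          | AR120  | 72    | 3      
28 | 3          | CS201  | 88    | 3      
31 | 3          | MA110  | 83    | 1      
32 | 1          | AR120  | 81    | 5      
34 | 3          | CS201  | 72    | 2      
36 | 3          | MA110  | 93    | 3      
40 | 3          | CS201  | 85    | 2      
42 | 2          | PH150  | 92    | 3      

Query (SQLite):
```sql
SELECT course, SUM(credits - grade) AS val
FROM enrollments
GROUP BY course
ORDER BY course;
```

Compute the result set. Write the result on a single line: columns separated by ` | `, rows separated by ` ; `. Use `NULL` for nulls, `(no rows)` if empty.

AR120 | -299 ; CS201 | -372 ; MA110 | -230 ; PH150 | -140

For each row compute credits - grade.
Group by course; take SUM of the expression per group.
  AR120: ids {8, 17, 27, 32} → SUM(credits - grade)=-299
  CS201: ids {6, 12, 28, 34, 40} → SUM(credits - grade)=-372
  MA110: ids {11, 31, 36} → SUM(credits - grade)=-230
  PH150: ids {3, 42} → SUM(credits - grade)=-140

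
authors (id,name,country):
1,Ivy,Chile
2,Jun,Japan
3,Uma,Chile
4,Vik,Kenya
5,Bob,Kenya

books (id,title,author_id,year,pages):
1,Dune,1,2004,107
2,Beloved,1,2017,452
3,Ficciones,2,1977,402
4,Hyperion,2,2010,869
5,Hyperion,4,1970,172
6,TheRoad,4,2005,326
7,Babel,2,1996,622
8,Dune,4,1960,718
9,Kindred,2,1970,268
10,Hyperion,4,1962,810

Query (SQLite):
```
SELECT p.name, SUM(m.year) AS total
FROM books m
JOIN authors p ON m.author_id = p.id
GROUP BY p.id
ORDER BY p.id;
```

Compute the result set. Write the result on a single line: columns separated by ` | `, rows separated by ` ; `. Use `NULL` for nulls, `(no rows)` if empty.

Join each books row to its authors via author_id.
Group joined rows by authors.id; compute SUM(m.year) per group.
  1: ids {1, 2} → SUM(m.year)=4021
  2: ids {3, 4, 7, 9} → SUM(m.year)=7953
  4: ids {5, 6, 8, 10} → SUM(m.year)=7897

Ivy | 4021 ; Jun | 7953 ; Vik | 7897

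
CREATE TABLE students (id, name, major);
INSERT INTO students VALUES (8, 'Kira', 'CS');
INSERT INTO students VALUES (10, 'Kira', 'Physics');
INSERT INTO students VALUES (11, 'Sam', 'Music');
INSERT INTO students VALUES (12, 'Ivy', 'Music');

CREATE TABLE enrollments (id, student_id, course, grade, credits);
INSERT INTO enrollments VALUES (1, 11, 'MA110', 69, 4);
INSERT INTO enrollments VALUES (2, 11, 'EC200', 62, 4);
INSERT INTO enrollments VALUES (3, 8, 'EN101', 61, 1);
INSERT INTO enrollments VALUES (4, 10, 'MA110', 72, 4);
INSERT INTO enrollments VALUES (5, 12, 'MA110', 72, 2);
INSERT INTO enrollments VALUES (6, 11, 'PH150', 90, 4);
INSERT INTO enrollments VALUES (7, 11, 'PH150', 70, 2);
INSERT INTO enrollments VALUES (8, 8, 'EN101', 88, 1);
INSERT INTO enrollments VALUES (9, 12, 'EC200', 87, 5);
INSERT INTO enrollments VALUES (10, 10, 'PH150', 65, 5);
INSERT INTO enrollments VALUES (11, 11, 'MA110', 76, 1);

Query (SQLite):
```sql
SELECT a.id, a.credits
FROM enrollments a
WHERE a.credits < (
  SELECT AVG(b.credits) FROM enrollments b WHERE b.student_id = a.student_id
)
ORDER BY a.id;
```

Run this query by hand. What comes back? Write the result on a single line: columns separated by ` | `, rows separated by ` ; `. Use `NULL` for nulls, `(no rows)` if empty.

For each enrollments row a, compute AVG(credits) over rows sharing a.student_id.
Keep row a if a.credits < that per-group AVG.
  student_id=8: AVG(credits) = 1.0
  student_id=10: AVG(credits) = 4.5
  student_id=11: AVG(credits) = 3.0
  student_id=12: AVG(credits) = 3.5

4 | 4 ; 5 | 2 ; 7 | 2 ; 11 | 1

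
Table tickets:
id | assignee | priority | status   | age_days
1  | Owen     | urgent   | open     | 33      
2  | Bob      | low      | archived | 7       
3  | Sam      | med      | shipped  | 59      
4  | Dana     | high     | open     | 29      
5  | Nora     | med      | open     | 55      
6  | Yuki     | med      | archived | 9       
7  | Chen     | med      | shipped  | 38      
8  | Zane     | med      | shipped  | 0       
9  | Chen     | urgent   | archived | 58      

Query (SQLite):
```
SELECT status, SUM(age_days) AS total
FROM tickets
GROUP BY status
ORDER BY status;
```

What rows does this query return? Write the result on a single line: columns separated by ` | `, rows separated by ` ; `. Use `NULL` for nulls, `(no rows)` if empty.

archived | 74 ; open | 117 ; shipped | 97

Partition tickets by status; compute SUM(age_days) within each group.
  archived: ids {2, 6, 9} → SUM(age_days)=74
  open: ids {1, 4, 5} → SUM(age_days)=117
  shipped: ids {3, 7, 8} → SUM(age_days)=97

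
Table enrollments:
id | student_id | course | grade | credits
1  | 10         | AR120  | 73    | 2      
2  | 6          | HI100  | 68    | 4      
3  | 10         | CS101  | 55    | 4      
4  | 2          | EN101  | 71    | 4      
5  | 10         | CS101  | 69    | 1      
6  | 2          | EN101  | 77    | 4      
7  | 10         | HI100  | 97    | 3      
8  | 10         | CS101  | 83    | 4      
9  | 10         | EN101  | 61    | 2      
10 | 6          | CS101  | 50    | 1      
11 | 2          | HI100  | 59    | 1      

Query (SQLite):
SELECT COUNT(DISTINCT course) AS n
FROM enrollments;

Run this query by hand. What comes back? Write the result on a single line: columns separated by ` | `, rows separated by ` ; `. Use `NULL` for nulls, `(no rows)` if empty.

Count distinct non-NULL course values.

4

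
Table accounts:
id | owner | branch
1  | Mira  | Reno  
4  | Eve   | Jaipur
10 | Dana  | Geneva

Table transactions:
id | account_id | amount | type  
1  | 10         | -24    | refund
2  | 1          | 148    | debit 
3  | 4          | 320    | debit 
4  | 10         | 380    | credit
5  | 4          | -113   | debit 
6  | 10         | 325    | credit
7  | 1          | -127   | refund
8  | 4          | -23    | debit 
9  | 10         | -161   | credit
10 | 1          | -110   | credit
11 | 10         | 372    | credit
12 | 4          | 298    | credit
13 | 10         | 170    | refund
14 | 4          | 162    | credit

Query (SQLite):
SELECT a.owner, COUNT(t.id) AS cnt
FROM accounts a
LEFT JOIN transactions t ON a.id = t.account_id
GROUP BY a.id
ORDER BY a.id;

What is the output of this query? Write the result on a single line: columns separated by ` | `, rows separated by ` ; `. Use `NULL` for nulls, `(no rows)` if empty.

Mira | 3 ; Eve | 5 ; Dana | 6

LEFT JOIN keeps every accounts row; unmatched ones get NULL for transactions columns.
Group by accounts.id and compute COUNT(t.id). COUNT(col) of an all-NULL group is 0.
  1: ids {2, 7, 10} → COUNT(t.id)=3
  4: ids {3, 5, 8, 12, 14} → COUNT(t.id)=5
  10: ids {1, 4, 6, 9, 11, 13} → COUNT(t.id)=6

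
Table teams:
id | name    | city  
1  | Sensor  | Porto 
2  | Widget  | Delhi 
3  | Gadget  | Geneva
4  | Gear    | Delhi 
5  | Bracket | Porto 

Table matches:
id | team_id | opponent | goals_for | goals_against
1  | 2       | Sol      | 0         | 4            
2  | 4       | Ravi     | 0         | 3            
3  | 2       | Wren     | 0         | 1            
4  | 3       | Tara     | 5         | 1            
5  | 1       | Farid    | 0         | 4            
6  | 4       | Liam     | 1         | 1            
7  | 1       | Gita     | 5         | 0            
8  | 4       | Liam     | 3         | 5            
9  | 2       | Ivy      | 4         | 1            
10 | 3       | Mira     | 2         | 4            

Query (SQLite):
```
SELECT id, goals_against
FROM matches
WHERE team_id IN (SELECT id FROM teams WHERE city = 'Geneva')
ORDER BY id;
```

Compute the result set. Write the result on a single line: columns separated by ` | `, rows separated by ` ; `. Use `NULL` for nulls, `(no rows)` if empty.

Inner query: teams.id where city = 'Geneva'.
Outer: keep matches rows whose team_id is in that set.
Inner query → {3}

4 | 1 ; 10 | 4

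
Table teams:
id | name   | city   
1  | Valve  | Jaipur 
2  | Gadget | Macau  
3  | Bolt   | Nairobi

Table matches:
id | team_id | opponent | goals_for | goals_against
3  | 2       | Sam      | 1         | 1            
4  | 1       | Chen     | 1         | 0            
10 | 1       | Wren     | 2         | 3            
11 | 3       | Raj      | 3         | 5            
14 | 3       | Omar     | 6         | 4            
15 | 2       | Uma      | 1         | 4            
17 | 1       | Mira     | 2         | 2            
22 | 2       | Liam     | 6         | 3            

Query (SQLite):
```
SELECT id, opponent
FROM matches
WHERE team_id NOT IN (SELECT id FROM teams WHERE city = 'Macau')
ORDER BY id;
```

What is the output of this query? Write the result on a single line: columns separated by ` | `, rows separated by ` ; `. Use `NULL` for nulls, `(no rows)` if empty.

4 | Chen ; 10 | Wren ; 11 | Raj ; 14 | Omar ; 17 | Mira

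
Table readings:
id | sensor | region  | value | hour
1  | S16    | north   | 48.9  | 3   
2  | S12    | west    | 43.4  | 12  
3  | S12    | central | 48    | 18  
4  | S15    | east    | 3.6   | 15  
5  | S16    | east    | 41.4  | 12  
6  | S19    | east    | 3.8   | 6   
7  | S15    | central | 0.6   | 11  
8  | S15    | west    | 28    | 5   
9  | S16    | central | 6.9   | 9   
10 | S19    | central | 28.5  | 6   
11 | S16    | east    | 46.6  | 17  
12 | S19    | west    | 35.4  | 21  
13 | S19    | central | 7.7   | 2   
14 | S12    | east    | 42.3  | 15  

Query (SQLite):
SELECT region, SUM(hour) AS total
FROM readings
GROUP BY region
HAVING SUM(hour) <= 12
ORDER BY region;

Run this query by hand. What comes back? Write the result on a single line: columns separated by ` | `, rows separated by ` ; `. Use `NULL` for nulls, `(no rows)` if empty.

Partition readings by region; compute SUM(hour) within each group.
HAVING: keep groups where SUM(hour) <= 12.
  central: ids {3, 7, 9, 10, 13} → SUM(hour)=46
  east: ids {4, 5, 6, 11, 14} → SUM(hour)=65
  north: ids {1} → SUM(hour)=3
  west: ids {2, 8, 12} → SUM(hour)=38

north | 3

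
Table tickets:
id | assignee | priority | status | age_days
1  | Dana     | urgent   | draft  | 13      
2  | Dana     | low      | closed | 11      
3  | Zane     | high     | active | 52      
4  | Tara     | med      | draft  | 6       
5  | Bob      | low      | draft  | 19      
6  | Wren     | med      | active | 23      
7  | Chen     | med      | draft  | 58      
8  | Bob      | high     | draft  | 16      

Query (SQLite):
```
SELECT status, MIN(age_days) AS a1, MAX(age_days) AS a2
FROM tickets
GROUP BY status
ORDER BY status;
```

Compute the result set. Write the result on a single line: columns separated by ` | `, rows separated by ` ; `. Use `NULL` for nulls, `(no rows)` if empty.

Group tickets by status.
Per group compute: MIN(age_days), MAX(age_days).
  active: ids {3, 6} → MIN(age_days)=23, MAX(age_days)=52
  closed: ids {2} → MIN(age_days)=11, MAX(age_days)=11
  draft: ids {1, 4, 5, 7, 8} → MIN(age_days)=6, MAX(age_days)=58

active | 23 | 52 ; closed | 11 | 11 ; draft | 6 | 58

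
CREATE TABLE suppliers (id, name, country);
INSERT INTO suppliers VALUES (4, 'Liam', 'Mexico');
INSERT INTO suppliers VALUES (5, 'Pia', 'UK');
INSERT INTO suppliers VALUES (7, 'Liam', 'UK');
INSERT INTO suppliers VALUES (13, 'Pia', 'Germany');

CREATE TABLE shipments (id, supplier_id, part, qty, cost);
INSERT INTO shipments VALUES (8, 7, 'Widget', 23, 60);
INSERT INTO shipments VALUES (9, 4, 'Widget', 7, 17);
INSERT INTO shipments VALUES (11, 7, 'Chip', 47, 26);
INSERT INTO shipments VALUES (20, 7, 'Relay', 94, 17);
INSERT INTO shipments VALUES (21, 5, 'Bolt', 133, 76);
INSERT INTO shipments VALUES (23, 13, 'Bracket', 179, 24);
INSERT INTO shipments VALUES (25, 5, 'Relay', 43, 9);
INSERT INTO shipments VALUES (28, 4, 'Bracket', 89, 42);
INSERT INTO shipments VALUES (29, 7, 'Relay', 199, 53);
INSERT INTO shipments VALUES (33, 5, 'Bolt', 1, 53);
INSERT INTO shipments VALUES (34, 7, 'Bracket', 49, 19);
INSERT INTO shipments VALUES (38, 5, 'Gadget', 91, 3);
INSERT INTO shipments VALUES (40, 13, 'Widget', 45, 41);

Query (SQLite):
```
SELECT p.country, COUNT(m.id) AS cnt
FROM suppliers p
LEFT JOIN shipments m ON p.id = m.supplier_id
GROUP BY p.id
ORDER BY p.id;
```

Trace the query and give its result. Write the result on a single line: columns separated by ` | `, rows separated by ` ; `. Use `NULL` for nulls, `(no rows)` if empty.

Mexico | 2 ; UK | 4 ; UK | 5 ; Germany | 2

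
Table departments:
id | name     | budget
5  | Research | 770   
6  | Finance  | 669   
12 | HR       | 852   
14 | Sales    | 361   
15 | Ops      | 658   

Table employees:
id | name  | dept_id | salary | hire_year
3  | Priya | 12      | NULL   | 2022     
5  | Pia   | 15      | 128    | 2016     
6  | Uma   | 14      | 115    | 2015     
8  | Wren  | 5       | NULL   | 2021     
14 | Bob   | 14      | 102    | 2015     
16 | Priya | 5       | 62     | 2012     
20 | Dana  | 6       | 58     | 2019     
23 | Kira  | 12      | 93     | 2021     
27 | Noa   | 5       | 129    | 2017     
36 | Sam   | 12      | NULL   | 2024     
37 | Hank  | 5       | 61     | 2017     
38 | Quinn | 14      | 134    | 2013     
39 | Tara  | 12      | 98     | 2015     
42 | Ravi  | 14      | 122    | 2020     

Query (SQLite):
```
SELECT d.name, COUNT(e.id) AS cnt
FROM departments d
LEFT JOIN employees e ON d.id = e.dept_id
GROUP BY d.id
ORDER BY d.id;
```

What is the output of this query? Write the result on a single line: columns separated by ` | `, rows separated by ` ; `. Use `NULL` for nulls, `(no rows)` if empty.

Research | 4 ; Finance | 1 ; HR | 4 ; Sales | 4 ; Ops | 1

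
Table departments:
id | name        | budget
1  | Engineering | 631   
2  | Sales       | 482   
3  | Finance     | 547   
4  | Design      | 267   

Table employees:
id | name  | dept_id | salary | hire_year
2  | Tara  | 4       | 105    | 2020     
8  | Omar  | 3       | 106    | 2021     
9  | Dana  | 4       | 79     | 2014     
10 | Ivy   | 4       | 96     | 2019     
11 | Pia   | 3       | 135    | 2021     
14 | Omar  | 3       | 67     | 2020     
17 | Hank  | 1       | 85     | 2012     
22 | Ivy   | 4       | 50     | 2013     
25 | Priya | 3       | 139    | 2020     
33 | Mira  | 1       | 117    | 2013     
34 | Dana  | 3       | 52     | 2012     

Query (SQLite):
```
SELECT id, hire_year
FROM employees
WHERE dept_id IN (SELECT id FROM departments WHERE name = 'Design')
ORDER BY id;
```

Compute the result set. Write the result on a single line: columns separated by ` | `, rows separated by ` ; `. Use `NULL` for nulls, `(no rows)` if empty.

2 | 2020 ; 9 | 2014 ; 10 | 2019 ; 22 | 2013

Inner query: departments.id where name = 'Design'.
Outer: keep employees rows whose dept_id is in that set.
Inner query → {4}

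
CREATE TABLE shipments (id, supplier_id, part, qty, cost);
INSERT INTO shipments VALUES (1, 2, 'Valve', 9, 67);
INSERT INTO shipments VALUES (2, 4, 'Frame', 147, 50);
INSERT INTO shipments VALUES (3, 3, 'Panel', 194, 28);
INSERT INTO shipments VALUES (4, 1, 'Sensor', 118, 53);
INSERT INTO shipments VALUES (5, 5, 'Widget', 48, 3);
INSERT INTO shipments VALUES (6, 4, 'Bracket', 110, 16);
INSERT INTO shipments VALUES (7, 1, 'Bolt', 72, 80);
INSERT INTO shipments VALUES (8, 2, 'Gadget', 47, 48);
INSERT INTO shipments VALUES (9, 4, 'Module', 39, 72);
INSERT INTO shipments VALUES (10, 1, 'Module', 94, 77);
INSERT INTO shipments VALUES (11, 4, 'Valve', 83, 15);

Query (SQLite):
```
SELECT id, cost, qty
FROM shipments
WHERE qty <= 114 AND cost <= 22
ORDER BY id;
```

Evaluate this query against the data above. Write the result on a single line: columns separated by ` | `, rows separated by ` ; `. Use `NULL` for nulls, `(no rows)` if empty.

5 | 3 | 48 ; 6 | 16 | 110 ; 11 | 15 | 83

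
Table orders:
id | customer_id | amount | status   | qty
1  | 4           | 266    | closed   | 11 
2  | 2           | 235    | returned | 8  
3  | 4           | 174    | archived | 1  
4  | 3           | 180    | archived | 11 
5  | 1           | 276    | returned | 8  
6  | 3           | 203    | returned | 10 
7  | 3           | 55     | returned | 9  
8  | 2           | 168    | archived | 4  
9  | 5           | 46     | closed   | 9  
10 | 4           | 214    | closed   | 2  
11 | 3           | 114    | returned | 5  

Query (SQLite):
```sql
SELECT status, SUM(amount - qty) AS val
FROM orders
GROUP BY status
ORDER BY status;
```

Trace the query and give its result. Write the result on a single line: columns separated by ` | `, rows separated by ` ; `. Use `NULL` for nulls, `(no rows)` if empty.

For each row compute amount - qty.
Group by status; take SUM of the expression per group.
  archived: ids {3, 4, 8} → SUM(amount - qty)=506
  closed: ids {1, 9, 10} → SUM(amount - qty)=504
  returned: ids {2, 5, 6, 7, 11} → SUM(amount - qty)=843

archived | 506 ; closed | 504 ; returned | 843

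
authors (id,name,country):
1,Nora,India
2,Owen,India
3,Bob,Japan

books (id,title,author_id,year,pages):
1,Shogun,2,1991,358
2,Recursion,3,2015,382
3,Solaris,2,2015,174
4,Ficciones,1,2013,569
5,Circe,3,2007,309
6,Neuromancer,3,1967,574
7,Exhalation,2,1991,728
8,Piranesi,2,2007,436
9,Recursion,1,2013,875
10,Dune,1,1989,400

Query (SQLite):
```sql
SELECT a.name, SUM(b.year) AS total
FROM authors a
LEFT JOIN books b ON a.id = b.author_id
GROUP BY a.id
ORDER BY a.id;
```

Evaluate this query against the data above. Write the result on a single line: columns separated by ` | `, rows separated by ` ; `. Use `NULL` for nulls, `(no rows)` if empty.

LEFT JOIN keeps every authors row; unmatched ones get NULL for books columns.
Group by authors.id and compute SUM(b.year). SUM over an all-NULL group is NULL.
  1: ids {4, 9, 10} → SUM(b.year)=6015
  2: ids {1, 3, 7, 8} → SUM(b.year)=8004
  3: ids {2, 5, 6} → SUM(b.year)=5989

Nora | 6015 ; Owen | 8004 ; Bob | 5989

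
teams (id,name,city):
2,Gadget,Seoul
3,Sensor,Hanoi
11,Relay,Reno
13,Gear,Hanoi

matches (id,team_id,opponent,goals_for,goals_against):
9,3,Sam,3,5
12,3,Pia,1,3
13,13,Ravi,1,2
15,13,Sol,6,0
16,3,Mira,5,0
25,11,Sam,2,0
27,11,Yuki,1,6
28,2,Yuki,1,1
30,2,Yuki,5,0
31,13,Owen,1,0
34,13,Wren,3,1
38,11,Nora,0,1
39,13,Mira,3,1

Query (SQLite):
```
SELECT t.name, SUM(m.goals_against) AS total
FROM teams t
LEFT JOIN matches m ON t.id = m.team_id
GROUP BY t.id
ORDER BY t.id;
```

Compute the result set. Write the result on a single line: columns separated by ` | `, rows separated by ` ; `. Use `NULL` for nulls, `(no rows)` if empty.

Gadget | 1 ; Sensor | 8 ; Relay | 7 ; Gear | 4

LEFT JOIN keeps every teams row; unmatched ones get NULL for matches columns.
Group by teams.id and compute SUM(m.goals_against). SUM over an all-NULL group is NULL.
  2: ids {28, 30} → SUM(m.goals_against)=1
  3: ids {9, 12, 16} → SUM(m.goals_against)=8
  11: ids {25, 27, 38} → SUM(m.goals_against)=7
  13: ids {13, 15, 31, 34, 39} → SUM(m.goals_against)=4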